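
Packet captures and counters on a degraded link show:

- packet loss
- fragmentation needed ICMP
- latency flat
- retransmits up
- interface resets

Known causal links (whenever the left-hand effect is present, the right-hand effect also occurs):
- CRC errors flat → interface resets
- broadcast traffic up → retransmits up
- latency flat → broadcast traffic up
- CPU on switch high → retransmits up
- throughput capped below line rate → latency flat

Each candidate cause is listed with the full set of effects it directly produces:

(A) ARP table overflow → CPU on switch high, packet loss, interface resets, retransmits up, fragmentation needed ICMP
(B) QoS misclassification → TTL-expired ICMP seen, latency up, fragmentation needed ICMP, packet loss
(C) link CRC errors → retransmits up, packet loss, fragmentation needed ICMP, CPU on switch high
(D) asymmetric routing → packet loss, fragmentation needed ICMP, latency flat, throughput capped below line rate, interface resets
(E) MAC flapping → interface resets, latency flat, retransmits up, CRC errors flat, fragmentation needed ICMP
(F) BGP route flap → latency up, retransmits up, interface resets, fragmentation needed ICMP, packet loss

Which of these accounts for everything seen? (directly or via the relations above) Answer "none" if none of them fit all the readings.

D

For each candidate, compare predicted effects to what was observed:
(A) ARP table overflow — packet loss yes; fragmentation needed ICMP yes; latency flat NO; retransmits up yes; interface resets yes
(B) QoS misclassification — fails on latency flat, retransmits up, interface resets (predicts latency up, not latency flat)
(C) link CRC errors — does not account for latency flat, interface resets
(D) asymmetric routing — packet loss yes; fragmentation needed ICMP yes; latency flat yes; retransmits up yes (via latency flat → broadcast traffic up → retransmits up); interface resets yes
(E) MAC flapping — does not account for packet loss
(F) BGP route flap — packet loss yes; fragmentation needed ICMP yes; latency flat NO; retransmits up yes; interface resets yes
Only (D) is consistent with every observation.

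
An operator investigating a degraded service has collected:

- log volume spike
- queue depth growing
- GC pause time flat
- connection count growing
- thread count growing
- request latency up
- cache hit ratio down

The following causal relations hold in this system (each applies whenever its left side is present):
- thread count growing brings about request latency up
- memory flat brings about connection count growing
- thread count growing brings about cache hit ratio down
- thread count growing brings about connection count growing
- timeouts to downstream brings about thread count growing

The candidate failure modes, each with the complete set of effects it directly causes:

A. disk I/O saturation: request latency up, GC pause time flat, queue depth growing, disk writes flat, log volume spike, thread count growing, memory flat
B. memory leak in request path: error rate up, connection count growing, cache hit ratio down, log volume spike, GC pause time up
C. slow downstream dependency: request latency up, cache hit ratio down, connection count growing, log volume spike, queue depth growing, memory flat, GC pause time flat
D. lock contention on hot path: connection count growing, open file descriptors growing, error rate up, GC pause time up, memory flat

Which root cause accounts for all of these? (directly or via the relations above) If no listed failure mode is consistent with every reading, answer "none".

A

Per-candidate check:
(A) disk I/O saturation — log volume spike +; queue depth growing +; GC pause time flat +; connection count growing + (via memory flat → connection count growing); thread count growing +; request latency up +; cache hit ratio down + (via thread count growing → cache hit ratio down)
(B) memory leak in request path — log volume spike +; queue depth growing -; GC pause time flat -; connection count growing +; thread count growing -; request latency up -; cache hit ratio down +
(C) slow downstream dependency — does not account for thread count growing
(D) lock contention on hot path — fails on log volume spike, queue depth growing, GC pause time flat, thread count growing, request latency up, cache hit ratio down (predicts GC pause time up, not GC pause time flat)
(A) alone accounts for all the evidence.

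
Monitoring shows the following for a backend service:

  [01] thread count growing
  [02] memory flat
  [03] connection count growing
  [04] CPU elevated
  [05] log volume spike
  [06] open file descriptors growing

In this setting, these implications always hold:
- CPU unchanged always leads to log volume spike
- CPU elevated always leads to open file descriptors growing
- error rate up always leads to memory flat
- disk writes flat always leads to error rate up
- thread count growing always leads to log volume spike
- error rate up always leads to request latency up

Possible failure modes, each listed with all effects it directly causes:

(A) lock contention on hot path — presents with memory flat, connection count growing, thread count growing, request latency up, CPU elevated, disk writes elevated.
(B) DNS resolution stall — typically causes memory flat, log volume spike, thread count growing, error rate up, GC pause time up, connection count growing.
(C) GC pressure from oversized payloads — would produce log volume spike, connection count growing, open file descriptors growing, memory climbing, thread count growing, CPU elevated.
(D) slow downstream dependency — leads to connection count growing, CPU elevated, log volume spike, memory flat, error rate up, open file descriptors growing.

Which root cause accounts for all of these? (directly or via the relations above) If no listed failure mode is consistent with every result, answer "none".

A

Checking each candidate against the observations:
(A) lock contention on hot path — thread count growing match; memory flat match; connection count growing match; CPU elevated match; log volume spike match (by thread count growing → log volume spike); open file descriptors growing match (by CPU elevated → open file descriptors growing)
(B) DNS resolution stall — does not account for CPU elevated, open file descriptors growing
(C) GC pressure from oversized payloads — thread count growing match; memory flat miss; connection count growing match; CPU elevated match; log volume spike match; open file descriptors growing match
(D) slow downstream dependency — does not account for thread count growing
(A) alone accounts for all the evidence.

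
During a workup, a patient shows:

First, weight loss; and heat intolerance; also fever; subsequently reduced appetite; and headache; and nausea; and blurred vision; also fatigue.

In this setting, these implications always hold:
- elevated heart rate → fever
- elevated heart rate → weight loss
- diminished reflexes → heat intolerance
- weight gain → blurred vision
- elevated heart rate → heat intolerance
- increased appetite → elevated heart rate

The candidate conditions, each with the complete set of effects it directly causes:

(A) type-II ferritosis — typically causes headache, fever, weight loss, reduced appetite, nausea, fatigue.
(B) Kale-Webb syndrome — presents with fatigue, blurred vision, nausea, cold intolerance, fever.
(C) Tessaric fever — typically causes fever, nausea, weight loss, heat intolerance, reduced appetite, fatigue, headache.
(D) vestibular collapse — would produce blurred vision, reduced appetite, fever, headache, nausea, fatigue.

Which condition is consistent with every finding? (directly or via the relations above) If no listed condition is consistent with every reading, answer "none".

none

Checking each candidate against the observations:
(A) type-II ferritosis — weight loss yes; heat intolerance NO; fever yes; reduced appetite yes; headache yes; nausea yes; blurred vision NO; fatigue yes
(B) Kale-Webb syndrome — fails on weight loss, heat intolerance, reduced appetite, headache (predicts cold intolerance, not heat intolerance)
(C) Tessaric fever — does not account for blurred vision
(D) vestibular collapse — does not account for weight loss, heat intolerance
None of the listed candidates fits everything.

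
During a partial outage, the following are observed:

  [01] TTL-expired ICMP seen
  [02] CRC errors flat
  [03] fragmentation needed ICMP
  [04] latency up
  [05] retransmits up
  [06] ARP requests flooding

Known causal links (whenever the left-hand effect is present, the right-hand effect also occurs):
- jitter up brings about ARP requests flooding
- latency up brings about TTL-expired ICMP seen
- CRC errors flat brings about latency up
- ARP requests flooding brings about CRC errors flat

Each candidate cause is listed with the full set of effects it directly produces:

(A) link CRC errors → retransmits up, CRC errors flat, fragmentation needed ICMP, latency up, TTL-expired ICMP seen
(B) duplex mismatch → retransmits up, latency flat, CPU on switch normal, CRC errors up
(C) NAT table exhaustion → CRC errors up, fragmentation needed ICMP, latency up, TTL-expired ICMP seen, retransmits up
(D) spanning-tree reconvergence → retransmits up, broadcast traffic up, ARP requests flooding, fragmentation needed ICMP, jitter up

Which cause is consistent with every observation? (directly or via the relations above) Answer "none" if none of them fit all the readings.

Checking each candidate against the observations:
(A) link CRC errors — does not account for ARP requests flooding
(B) duplex mismatch — fails on TTL-expired ICMP seen, CRC errors flat, fragmentation needed ICMP, latency up, ARP requests flooding (predicts CRC errors up, not CRC errors flat; predicts latency flat, not latency up)
(C) NAT table exhaustion — TTL-expired ICMP seen ✓; CRC errors flat ✗; fragmentation needed ICMP ✓; latency up ✓; retransmits up ✓; ARP requests flooding ✗
(D) spanning-tree reconvergence — accounts for every observation (TTL-expired ICMP seen through ARP requests flooding → CRC errors flat → latency up → TTL-expired ICMP seen)
Only (D) is consistent with every observation.

D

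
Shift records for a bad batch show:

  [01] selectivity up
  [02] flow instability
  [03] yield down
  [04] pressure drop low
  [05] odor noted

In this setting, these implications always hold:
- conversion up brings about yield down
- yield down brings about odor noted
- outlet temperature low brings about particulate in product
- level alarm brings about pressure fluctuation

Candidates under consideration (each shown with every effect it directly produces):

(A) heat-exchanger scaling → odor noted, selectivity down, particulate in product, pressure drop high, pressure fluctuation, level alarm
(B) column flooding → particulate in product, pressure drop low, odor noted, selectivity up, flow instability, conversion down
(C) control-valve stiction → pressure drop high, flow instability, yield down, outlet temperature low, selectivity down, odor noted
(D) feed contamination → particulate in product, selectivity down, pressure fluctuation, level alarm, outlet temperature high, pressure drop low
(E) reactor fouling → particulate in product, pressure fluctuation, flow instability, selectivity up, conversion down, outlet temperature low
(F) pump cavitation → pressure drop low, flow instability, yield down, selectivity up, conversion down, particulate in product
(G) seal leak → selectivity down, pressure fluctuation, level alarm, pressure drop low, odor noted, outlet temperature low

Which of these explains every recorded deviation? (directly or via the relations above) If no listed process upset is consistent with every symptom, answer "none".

F

For each candidate, compare predicted effects to what was observed:
(A) heat-exchanger scaling — selectivity up ✗; flow instability ✗; yield down ✗; pressure drop low ✗; odor noted ✓
(B) column flooding — does not account for yield down
(C) control-valve stiction — fails on selectivity up, pressure drop low (predicts selectivity down, not selectivity up; predicts pressure drop high, not pressure drop low)
(D) feed contamination — fails on selectivity up, flow instability, yield down, odor noted (predicts selectivity down, not selectivity up)
(E) reactor fouling — selectivity up ✓; flow instability ✓; yield down ✗; pressure drop low ✗; odor noted ✗
(F) pump cavitation — accounts for every observation (odor noted by yield down → odor noted)
(G) seal leak — selectivity up ✗; flow instability ✗; yield down ✗; pressure drop low ✓; odor noted ✓
(F) alone accounts for all the evidence.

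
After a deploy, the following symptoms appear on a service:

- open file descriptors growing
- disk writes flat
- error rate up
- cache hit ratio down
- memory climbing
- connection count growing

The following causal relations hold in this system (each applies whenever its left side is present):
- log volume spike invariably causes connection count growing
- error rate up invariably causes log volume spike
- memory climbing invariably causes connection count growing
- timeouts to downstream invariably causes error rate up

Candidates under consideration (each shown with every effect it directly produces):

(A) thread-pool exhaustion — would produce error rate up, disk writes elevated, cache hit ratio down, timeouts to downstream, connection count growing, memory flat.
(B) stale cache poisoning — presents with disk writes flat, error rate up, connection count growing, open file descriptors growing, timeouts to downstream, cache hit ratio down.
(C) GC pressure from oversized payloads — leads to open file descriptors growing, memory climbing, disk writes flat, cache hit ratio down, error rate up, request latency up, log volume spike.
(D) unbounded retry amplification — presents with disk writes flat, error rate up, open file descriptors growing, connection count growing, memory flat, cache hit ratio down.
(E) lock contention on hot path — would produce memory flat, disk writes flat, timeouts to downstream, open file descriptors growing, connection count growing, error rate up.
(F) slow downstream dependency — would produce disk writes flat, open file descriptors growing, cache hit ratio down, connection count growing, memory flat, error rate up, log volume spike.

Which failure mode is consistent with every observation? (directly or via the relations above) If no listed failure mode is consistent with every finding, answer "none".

Testing each hypothesis:
(A) thread-pool exhaustion — fails on open file descriptors growing, disk writes flat, memory climbing (predicts disk writes elevated, not disk writes flat; predicts memory flat, not memory climbing)
(B) stale cache poisoning — open file descriptors growing ✓; disk writes flat ✓; error rate up ✓; cache hit ratio down ✓; memory climbing ✗; connection count growing ✓
(C) GC pressure from oversized payloads — open file descriptors growing ✓; disk writes flat ✓; error rate up ✓; cache hit ratio down ✓; memory climbing ✓; connection count growing ✓ (through memory climbing → connection count growing)
(D) unbounded retry amplification — open file descriptors growing ✓; disk writes flat ✓; error rate up ✓; cache hit ratio down ✓; memory climbing ✗; connection count growing ✓
(E) lock contention on hot path — fails on cache hit ratio down, memory climbing (predicts memory flat, not memory climbing)
(F) slow downstream dependency — open file descriptors growing ✓; disk writes flat ✓; error rate up ✓; cache hit ratio down ✓; memory climbing ✗; connection count growing ✓
(C) alone accounts for all the evidence.

C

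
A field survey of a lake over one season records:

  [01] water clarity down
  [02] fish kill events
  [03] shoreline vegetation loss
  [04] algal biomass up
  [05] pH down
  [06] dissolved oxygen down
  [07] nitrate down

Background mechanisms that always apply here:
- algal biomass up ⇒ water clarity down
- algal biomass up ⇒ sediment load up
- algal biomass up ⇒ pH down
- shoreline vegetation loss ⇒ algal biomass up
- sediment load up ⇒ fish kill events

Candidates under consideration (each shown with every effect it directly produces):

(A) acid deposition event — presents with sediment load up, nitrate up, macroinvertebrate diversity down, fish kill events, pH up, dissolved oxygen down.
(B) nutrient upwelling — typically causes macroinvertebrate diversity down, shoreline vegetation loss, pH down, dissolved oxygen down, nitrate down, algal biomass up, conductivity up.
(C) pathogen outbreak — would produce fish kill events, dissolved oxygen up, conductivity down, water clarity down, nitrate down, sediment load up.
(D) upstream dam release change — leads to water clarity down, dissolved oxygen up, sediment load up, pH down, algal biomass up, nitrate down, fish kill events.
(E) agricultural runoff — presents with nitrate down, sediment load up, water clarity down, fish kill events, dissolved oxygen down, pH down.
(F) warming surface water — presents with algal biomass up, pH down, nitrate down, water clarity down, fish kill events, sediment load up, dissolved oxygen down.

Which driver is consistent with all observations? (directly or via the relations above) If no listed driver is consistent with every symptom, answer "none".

For each candidate, compare predicted effects to what was observed:
(A) acid deposition event — water clarity down NO; fish kill events yes; shoreline vegetation loss NO; algal biomass up NO; pH down NO; dissolved oxygen down yes; nitrate down NO
(B) nutrient upwelling — water clarity down yes (by algal biomass up → water clarity down); fish kill events yes (by algal biomass up → sediment load up → fish kill events); shoreline vegetation loss yes; algal biomass up yes; pH down yes; dissolved oxygen down yes; nitrate down yes
(C) pathogen outbreak — fails on shoreline vegetation loss, algal biomass up, pH down, dissolved oxygen down (predicts dissolved oxygen up, not dissolved oxygen down)
(D) upstream dam release change — fails on shoreline vegetation loss, dissolved oxygen down (predicts dissolved oxygen up, not dissolved oxygen down)
(E) agricultural runoff — water clarity down yes; fish kill events yes; shoreline vegetation loss NO; algal biomass up NO; pH down yes; dissolved oxygen down yes; nitrate down yes
(F) warming surface water — does not account for shoreline vegetation loss
(B) is the only candidate with no mismatches.

B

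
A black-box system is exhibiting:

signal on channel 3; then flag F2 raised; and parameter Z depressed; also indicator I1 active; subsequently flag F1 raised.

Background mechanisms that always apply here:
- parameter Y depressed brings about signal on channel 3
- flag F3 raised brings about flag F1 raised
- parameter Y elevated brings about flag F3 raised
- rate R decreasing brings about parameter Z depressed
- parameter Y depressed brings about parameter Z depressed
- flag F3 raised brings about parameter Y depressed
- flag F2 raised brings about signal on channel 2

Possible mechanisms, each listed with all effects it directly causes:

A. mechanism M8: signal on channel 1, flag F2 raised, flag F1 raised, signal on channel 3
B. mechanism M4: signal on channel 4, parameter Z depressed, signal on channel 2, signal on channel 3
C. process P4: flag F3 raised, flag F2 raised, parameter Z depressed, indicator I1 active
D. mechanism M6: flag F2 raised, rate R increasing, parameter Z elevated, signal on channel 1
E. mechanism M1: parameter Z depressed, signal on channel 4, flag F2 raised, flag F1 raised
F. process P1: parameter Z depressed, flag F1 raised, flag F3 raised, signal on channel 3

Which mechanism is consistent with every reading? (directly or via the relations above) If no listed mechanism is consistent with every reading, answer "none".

Checking each candidate against the observations:
(A) mechanism M8 — does not account for parameter Z depressed, indicator I1 active
(B) mechanism M4 — does not account for flag F2 raised, indicator I1 active, flag F1 raised
(C) process P4 — accounts for every observation (signal on channel 3 via flag F3 raised → parameter Y depressed → signal on channel 3)
(D) mechanism M6 — signal on channel 3 miss; flag F2 raised match; parameter Z depressed miss; indicator I1 active miss; flag F1 raised miss
(E) mechanism M1 — signal on channel 3 miss; flag F2 raised match; parameter Z depressed match; indicator I1 active miss; flag F1 raised match
(F) process P1 — signal on channel 3 match; flag F2 raised miss; parameter Z depressed match; indicator I1 active miss; flag F1 raised match
(C) alone accounts for all the evidence.

C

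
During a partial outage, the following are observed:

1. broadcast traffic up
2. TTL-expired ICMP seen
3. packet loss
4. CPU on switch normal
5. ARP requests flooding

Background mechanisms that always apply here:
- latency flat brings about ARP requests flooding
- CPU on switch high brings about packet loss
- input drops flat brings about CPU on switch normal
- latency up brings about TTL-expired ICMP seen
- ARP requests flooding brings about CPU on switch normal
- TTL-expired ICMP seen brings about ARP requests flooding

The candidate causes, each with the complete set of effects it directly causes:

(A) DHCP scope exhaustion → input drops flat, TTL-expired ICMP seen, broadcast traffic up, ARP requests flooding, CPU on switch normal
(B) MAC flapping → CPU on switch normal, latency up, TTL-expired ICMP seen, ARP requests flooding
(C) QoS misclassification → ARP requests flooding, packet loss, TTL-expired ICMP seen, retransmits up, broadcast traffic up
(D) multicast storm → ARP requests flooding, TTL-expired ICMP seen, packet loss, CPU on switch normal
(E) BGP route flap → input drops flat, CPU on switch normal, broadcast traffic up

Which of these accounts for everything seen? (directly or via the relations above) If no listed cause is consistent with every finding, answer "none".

Testing each hypothesis:
(A) DHCP scope exhaustion — broadcast traffic up +; TTL-expired ICMP seen +; packet loss -; CPU on switch normal +; ARP requests flooding +
(B) MAC flapping — broadcast traffic up -; TTL-expired ICMP seen +; packet loss -; CPU on switch normal +; ARP requests flooding +
(C) QoS misclassification — accounts for every observation (CPU on switch normal by ARP requests flooding → CPU on switch normal)
(D) multicast storm — broadcast traffic up -; TTL-expired ICMP seen +; packet loss +; CPU on switch normal +; ARP requests flooding +
(E) BGP route flap — does not account for TTL-expired ICMP seen, packet loss, ARP requests flooding
(C) is the only candidate with no mismatches.

C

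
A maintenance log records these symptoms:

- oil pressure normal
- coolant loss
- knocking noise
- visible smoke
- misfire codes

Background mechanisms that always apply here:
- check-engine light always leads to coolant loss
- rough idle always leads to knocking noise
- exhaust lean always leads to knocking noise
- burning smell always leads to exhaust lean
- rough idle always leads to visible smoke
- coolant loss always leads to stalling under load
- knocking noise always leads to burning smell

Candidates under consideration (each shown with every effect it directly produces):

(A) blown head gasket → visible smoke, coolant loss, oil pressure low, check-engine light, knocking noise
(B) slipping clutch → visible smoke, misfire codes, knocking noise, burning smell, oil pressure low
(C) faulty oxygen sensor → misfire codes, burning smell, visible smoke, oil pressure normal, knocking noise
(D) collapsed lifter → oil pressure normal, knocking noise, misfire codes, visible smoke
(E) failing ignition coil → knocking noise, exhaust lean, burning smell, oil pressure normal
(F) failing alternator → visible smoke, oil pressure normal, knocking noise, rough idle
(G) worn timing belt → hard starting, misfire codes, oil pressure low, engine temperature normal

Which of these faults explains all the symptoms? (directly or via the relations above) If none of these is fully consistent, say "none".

none

Per-candidate check:
(A) blown head gasket — fails on oil pressure normal, misfire codes (predicts oil pressure low, not oil pressure normal)
(B) slipping clutch — oil pressure normal -; coolant loss -; knocking noise +; visible smoke +; misfire codes +
(C) faulty oxygen sensor — oil pressure normal +; coolant loss -; knocking noise +; visible smoke +; misfire codes +
(D) collapsed lifter — oil pressure normal +; coolant loss -; knocking noise +; visible smoke +; misfire codes +
(E) failing ignition coil — oil pressure normal +; coolant loss -; knocking noise +; visible smoke -; misfire codes -
(F) failing alternator — does not account for coolant loss, misfire codes
(G) worn timing belt — oil pressure normal -; coolant loss -; knocking noise -; visible smoke -; misfire codes +
Every candidate fails on at least one observation.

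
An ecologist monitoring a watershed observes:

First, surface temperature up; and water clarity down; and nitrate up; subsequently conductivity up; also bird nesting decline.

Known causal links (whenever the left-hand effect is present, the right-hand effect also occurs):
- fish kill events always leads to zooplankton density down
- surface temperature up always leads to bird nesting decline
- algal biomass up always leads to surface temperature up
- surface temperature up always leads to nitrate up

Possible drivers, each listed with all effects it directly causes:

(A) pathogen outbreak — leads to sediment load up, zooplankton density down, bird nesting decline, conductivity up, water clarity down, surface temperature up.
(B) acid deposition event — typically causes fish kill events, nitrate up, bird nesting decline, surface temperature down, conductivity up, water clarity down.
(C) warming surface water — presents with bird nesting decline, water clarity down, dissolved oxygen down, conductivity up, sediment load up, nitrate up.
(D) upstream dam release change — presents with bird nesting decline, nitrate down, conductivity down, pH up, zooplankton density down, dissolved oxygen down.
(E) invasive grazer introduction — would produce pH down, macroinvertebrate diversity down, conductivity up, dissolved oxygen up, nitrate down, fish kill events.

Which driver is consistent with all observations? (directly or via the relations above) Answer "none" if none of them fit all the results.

A

Checking each candidate against the observations:
(A) pathogen outbreak — surface temperature up yes; water clarity down yes; nitrate up yes (via surface temperature up → nitrate up); conductivity up yes; bird nesting decline yes
(B) acid deposition event — fails on surface temperature up (predicts surface temperature down, not surface temperature up)
(C) warming surface water — surface temperature up NO; water clarity down yes; nitrate up yes; conductivity up yes; bird nesting decline yes
(D) upstream dam release change — surface temperature up NO; water clarity down NO; nitrate up NO; conductivity up NO; bird nesting decline yes
(E) invasive grazer introduction — fails on surface temperature up, water clarity down, nitrate up, bird nesting decline (predicts nitrate down, not nitrate up)
(A) is the only candidate with no mismatches.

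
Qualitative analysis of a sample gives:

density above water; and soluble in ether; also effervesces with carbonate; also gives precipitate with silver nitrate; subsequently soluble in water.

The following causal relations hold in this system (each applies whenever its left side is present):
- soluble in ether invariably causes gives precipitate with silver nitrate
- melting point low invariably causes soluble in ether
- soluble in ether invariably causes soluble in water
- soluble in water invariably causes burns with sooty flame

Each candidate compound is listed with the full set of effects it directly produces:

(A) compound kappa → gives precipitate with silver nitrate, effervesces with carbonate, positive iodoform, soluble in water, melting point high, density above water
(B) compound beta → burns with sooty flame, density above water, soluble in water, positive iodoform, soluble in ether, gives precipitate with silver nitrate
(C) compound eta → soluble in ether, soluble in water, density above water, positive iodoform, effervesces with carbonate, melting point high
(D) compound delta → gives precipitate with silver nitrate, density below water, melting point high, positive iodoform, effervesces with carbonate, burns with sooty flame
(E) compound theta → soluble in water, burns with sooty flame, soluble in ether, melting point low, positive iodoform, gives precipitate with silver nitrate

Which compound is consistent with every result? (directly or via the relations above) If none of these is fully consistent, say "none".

C

Checking each candidate against the observations:
(A) compound kappa — does not account for soluble in ether
(B) compound beta — does not account for effervesces with carbonate
(C) compound eta — accounts for every observation (gives precipitate with silver nitrate through soluble in ether → gives precipitate with silver nitrate)
(D) compound delta — fails on density above water, soluble in ether, soluble in water (predicts density below water, not density above water)
(E) compound theta — does not account for density above water, effervesces with carbonate
(C) is the only candidate with no mismatches.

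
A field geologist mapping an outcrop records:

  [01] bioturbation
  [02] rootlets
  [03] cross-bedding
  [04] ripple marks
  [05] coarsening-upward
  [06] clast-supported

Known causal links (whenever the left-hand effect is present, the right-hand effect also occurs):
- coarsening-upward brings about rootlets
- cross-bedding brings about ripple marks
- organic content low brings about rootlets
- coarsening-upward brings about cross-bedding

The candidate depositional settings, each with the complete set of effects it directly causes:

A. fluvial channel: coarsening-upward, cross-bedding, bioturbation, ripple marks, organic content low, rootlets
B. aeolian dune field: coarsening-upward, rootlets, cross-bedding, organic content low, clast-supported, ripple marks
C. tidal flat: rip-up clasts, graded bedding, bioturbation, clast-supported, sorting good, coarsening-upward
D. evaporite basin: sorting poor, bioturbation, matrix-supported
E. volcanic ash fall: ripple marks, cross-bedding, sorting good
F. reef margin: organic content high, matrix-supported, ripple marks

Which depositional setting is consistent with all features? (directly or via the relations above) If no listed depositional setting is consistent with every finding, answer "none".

Testing each hypothesis:
(A) fluvial channel — does not account for clast-supported
(B) aeolian dune field — bioturbation miss; rootlets match; cross-bedding match; ripple marks match; coarsening-upward match; clast-supported match
(C) tidal flat — bioturbation match; rootlets match (by coarsening-upward → rootlets); cross-bedding match (by coarsening-upward → cross-bedding); ripple marks match (by coarsening-upward → cross-bedding → ripple marks); coarsening-upward match; clast-supported match
(D) evaporite basin — bioturbation match; rootlets miss; cross-bedding miss; ripple marks miss; coarsening-upward miss; clast-supported miss
(E) volcanic ash fall — does not account for bioturbation, rootlets, coarsening-upward, clast-supported
(F) reef margin — fails on bioturbation, rootlets, cross-bedding, coarsening-upward, clast-supported (predicts matrix-supported, not clast-supported)
Only (C) is consistent with every observation.

C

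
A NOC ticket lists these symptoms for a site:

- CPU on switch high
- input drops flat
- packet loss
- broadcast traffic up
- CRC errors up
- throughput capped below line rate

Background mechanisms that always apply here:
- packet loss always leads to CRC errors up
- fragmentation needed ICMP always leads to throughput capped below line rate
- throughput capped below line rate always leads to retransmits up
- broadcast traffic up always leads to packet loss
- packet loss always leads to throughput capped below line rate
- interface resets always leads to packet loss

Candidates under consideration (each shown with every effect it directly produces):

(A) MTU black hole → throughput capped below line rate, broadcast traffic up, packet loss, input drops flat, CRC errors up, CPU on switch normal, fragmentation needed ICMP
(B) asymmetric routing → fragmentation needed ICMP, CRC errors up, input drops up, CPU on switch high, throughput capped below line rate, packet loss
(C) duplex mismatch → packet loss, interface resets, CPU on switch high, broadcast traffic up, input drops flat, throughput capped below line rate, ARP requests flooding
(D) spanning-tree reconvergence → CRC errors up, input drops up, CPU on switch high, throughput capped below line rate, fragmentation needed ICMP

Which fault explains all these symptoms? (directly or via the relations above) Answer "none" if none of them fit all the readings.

Checking each candidate against the observations:
(A) MTU black hole — CPU on switch high NO; input drops flat yes; packet loss yes; broadcast traffic up yes; CRC errors up yes; throughput capped below line rate yes
(B) asymmetric routing — fails on input drops flat, broadcast traffic up (predicts input drops up, not input drops flat)
(C) duplex mismatch — accounts for every observation (CRC errors up by packet loss → CRC errors up)
(D) spanning-tree reconvergence — fails on input drops flat, packet loss, broadcast traffic up (predicts input drops up, not input drops flat)
(C) alone accounts for all the evidence.

C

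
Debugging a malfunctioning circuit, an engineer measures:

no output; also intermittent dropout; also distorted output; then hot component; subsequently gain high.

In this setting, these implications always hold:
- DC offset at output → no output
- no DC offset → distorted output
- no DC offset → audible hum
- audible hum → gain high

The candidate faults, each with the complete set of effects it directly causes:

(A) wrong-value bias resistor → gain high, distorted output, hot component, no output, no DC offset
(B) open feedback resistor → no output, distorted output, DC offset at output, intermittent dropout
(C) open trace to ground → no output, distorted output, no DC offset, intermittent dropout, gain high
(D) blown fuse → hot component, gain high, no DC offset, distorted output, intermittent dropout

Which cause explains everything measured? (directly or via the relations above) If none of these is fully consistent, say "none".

Per-candidate check:
(A) wrong-value bias resistor — does not account for intermittent dropout
(B) open feedback resistor — no output yes; intermittent dropout yes; distorted output yes; hot component NO; gain high NO
(C) open trace to ground — no output yes; intermittent dropout yes; distorted output yes; hot component NO; gain high yes
(D) blown fuse — does not account for no output
Every candidate fails on at least one observation.

none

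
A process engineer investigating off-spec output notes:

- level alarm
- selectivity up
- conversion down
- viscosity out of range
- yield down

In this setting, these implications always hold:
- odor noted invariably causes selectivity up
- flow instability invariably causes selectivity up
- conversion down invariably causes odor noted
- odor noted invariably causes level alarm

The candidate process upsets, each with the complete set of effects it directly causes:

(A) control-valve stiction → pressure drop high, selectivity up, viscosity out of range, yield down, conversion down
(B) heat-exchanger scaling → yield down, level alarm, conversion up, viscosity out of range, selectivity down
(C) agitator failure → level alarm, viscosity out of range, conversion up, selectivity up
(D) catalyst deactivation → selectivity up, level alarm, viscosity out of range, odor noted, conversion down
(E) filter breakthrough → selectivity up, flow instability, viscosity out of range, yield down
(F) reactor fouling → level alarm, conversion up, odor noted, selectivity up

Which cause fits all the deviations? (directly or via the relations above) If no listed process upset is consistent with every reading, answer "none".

A

Testing each hypothesis:
(A) control-valve stiction — level alarm ✓ (through conversion down → odor noted → level alarm); selectivity up ✓; conversion down ✓; viscosity out of range ✓; yield down ✓
(B) heat-exchanger scaling — fails on selectivity up, conversion down (predicts selectivity down, not selectivity up; predicts conversion up, not conversion down)
(C) agitator failure — level alarm ✓; selectivity up ✓; conversion down ✗; viscosity out of range ✓; yield down ✗
(D) catalyst deactivation — does not account for yield down
(E) filter breakthrough — level alarm ✗; selectivity up ✓; conversion down ✗; viscosity out of range ✓; yield down ✓
(F) reactor fouling — level alarm ✓; selectivity up ✓; conversion down ✗; viscosity out of range ✗; yield down ✗
(A) is the only candidate with no mismatches.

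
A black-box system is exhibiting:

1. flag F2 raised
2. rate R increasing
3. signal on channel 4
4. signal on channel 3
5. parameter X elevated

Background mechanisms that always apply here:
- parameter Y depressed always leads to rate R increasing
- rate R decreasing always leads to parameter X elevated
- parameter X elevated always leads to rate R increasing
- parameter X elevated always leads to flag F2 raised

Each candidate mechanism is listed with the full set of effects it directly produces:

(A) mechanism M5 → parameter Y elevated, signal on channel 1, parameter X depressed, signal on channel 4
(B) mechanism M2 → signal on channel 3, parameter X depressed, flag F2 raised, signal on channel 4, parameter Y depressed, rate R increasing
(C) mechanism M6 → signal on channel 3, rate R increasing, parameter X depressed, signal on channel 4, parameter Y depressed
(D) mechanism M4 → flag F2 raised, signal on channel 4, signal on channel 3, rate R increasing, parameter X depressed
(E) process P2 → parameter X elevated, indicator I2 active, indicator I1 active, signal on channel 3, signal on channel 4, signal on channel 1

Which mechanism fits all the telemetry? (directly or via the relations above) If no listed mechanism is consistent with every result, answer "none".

Checking each candidate against the observations:
(A) mechanism M5 — flag F2 raised -; rate R increasing -; signal on channel 4 +; signal on channel 3 -; parameter X elevated -
(B) mechanism M2 — flag F2 raised +; rate R increasing +; signal on channel 4 +; signal on channel 3 +; parameter X elevated -
(C) mechanism M6 — flag F2 raised -; rate R increasing +; signal on channel 4 +; signal on channel 3 +; parameter X elevated -
(D) mechanism M4 — fails on parameter X elevated (predicts parameter X depressed, not parameter X elevated)
(E) process P2 — accounts for every observation (flag F2 raised through parameter X elevated → flag F2 raised)
Only (E) is consistent with every observation.

E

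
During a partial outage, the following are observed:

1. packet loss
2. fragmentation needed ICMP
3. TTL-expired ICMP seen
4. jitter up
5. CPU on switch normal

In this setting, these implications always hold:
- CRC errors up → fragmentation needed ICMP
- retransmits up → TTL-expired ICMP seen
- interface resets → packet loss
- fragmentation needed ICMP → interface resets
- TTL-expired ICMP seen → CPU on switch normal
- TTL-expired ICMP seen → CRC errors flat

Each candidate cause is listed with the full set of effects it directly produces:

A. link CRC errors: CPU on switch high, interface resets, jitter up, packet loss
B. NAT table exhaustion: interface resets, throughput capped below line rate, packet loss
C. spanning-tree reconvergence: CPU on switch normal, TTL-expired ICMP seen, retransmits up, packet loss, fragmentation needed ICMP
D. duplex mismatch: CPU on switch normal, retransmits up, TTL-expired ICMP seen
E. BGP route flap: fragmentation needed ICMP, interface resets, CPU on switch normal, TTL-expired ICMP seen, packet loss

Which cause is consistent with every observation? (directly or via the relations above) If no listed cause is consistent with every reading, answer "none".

none

For each candidate, compare predicted effects to what was observed:
(A) link CRC errors — packet loss +; fragmentation needed ICMP -; TTL-expired ICMP seen -; jitter up +; CPU on switch normal -
(B) NAT table exhaustion — packet loss +; fragmentation needed ICMP -; TTL-expired ICMP seen -; jitter up -; CPU on switch normal -
(C) spanning-tree reconvergence — does not account for jitter up
(D) duplex mismatch — packet loss -; fragmentation needed ICMP -; TTL-expired ICMP seen +; jitter up -; CPU on switch normal +
(E) BGP route flap — does not account for jitter up
Every candidate fails on at least one observation.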